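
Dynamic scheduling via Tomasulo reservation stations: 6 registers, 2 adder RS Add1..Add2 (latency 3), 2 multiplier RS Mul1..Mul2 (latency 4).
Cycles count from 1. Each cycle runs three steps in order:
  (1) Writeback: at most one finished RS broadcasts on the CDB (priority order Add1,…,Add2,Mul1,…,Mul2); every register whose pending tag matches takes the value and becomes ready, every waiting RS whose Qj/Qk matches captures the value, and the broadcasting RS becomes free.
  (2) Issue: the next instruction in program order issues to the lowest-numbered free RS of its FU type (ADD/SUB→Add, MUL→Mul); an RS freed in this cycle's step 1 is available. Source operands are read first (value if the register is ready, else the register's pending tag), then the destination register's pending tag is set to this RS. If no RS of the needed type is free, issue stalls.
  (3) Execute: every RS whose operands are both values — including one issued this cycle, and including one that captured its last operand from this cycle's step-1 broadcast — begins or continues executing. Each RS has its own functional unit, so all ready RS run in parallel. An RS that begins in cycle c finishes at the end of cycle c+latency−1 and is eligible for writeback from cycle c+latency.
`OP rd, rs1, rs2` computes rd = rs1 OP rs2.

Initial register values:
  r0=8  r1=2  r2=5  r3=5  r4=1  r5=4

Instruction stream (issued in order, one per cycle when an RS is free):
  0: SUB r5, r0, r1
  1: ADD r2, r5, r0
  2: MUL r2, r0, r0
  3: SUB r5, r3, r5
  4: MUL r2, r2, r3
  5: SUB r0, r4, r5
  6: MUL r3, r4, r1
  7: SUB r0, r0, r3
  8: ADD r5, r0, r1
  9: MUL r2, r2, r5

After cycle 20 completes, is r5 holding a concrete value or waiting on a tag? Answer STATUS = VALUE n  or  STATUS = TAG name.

STATUS = VALUE 2

c1: issue SUB r5<-Add1 | r0:8,r1:2,r2:5,r3:5,r4:1,r5:Add1
c2: issue ADD r2<-Add2 | r0:8,r1:2,r2:Add2,r3:5,r4:1,r5:Add1
c3: issue MUL r2<-Mul1 | r0:8,r1:2,r2:Mul1,r3:5,r4:1,r5:Add1
c4: CDB Add1=6; issue SUB r5<-Add1 | r0:8,r1:2,r2:Mul1,r3:5,r4:1,r5:Add1
c5: issue MUL r2<-Mul2 | r0:8,r1:2,r2:Mul2,r3:5,r4:1,r5:Add1
c6: stall | r0:8,r1:2,r2:Mul2,r3:5,r4:1,r5:Add1
c7: CDB Add1=-1; issue SUB r0<-Add1 | r0:Add1,r1:2,r2:Mul2,r3:5,r4:1,r5:-1
c8: CDB Add2=14; stall | r0:Add1,r1:2,r2:Mul2,r3:5,r4:1,r5:-1
c9: CDB Mul1=64; issue MUL r3<-Mul1 | r0:Add1,r1:2,r2:Mul2,r3:Mul1,r4:1,r5:-1
c10: CDB Add1=2; issue SUB r0<-Add1 | r0:Add1,r1:2,r2:Mul2,r3:Mul1,r4:1,r5:-1
c11: issue ADD r5<-Add2 | r0:Add1,r1:2,r2:Mul2,r3:Mul1,r4:1,r5:Add2
c12: stall | r0:Add1,r1:2,r2:Mul2,r3:Mul1,r4:1,r5:Add2
c13: CDB Mul1=2; issue MUL r2<-Mul1 | r0:Add1,r1:2,r2:Mul1,r3:2,r4:1,r5:Add2
c14: CDB Mul2=320 | r0:Add1,r1:2,r2:Mul1,r3:2,r4:1,r5:Add2
c15: - | r0:Add1,r1:2,r2:Mul1,r3:2,r4:1,r5:Add2
c16: CDB Add1=0 | r0:0,r1:2,r2:Mul1,r3:2,r4:1,r5:Add2
c17: - | r0:0,r1:2,r2:Mul1,r3:2,r4:1,r5:Add2
c18: - | r0:0,r1:2,r2:Mul1,r3:2,r4:1,r5:Add2
c19: CDB Add2=2 | r0:0,r1:2,r2:Mul1,r3:2,r4:1,r5:2
c20: - | r0:0,r1:2,r2:Mul1,r3:2,r4:1,r5:2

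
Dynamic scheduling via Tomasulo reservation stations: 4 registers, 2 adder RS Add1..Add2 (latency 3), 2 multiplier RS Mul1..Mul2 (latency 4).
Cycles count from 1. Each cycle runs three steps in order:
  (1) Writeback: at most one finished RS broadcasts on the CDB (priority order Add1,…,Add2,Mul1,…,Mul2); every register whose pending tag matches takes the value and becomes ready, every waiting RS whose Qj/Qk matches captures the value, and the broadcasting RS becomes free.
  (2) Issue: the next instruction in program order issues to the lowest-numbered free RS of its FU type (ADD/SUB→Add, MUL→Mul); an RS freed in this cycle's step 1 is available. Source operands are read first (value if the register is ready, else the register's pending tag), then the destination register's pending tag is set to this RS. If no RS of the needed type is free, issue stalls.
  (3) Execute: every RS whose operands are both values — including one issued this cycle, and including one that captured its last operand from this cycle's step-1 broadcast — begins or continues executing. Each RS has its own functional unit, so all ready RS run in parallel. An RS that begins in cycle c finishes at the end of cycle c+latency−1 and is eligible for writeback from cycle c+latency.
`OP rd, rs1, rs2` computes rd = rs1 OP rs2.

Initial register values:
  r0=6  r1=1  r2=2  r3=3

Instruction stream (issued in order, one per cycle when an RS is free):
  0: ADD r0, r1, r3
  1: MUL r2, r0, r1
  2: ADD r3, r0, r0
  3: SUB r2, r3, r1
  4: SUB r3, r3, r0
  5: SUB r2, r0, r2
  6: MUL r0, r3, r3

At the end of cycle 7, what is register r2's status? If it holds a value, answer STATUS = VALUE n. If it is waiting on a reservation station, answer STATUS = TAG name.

STATUS = TAG Add1

cycle 1: issue ADD r0<-Add1 // r0:Add1,r1:1,r2:2,r3:3
cycle 2: issue MUL r2<-Mul1 // r0:Add1,r1:1,r2:Mul1,r3:3
cycle 3: issue ADD r3<-Add2 // r0:Add1,r1:1,r2:Mul1,r3:Add2
cycle 4: CDB Add1=4; issue SUB r2<-Add1 // r0:4,r1:1,r2:Add1,r3:Add2
cycle 5: stall // r0:4,r1:1,r2:Add1,r3:Add2
cycle 6: stall // r0:4,r1:1,r2:Add1,r3:Add2
cycle 7: CDB Add2=8; issue SUB r3<-Add2 // r0:4,r1:1,r2:Add1,r3:Add2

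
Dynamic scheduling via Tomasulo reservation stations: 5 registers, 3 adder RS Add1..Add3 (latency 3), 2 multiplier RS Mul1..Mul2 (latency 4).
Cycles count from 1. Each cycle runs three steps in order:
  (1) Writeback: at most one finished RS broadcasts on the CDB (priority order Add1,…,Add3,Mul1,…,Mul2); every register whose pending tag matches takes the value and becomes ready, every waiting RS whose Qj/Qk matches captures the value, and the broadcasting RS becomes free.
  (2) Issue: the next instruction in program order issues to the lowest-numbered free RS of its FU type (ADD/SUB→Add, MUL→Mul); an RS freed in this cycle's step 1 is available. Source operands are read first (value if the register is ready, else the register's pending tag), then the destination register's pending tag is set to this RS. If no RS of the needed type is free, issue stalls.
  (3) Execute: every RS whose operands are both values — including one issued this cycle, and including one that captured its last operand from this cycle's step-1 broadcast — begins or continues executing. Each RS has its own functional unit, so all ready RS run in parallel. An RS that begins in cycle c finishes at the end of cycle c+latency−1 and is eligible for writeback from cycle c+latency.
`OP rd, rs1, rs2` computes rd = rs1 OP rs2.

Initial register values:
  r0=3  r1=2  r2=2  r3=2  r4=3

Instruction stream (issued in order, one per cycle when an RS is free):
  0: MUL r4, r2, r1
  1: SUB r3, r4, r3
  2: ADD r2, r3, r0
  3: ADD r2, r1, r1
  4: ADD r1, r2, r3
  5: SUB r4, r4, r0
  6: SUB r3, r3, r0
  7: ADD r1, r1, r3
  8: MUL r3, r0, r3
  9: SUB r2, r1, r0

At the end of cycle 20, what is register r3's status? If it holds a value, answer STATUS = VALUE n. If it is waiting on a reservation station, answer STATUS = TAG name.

STATUS = VALUE -3

cycle 1: issue MUL r4<-Mul1 // r0:3,r1:2,r2:2,r3:2,r4:Mul1
cycle 2: issue SUB r3<-Add1 // r0:3,r1:2,r2:2,r3:Add1,r4:Mul1
cycle 3: issue ADD r2<-Add2 // r0:3,r1:2,r2:Add2,r3:Add1,r4:Mul1
cycle 4: issue ADD r2<-Add3 // r0:3,r1:2,r2:Add3,r3:Add1,r4:Mul1
cycle 5: CDB Mul1=4; stall // r0:3,r1:2,r2:Add3,r3:Add1,r4:4
cycle 6: stall // r0:3,r1:2,r2:Add3,r3:Add1,r4:4
cycle 7: CDB Add3=4; issue ADD r1<-Add3 // r0:3,r1:Add3,r2:4,r3:Add1,r4:4
cycle 8: CDB Add1=2; issue SUB r4<-Add1 // r0:3,r1:Add3,r2:4,r3:2,r4:Add1
cycle 9: stall // r0:3,r1:Add3,r2:4,r3:2,r4:Add1
cycle 10: stall // r0:3,r1:Add3,r2:4,r3:2,r4:Add1
cycle 11: CDB Add1=1; issue SUB r3<-Add1 // r0:3,r1:Add3,r2:4,r3:Add1,r4:1
cycle 12: CDB Add2=5; issue ADD r1<-Add2 // r0:3,r1:Add2,r2:4,r3:Add1,r4:1
cycle 13: CDB Add3=6; issue MUL r3<-Mul1 // r0:3,r1:Add2,r2:4,r3:Mul1,r4:1
cycle 14: CDB Add1=-1; issue SUB r2<-Add1 // r0:3,r1:Add2,r2:Add1,r3:Mul1,r4:1
cycle 15: - // r0:3,r1:Add2,r2:Add1,r3:Mul1,r4:1
cycle 16: - // r0:3,r1:Add2,r2:Add1,r3:Mul1,r4:1
cycle 17: CDB Add2=5 // r0:3,r1:5,r2:Add1,r3:Mul1,r4:1
cycle 18: CDB Mul1=-3 // r0:3,r1:5,r2:Add1,r3:-3,r4:1
cycle 19: - // r0:3,r1:5,r2:Add1,r3:-3,r4:1
cycle 20: CDB Add1=2 // r0:3,r1:5,r2:2,r3:-3,r4:1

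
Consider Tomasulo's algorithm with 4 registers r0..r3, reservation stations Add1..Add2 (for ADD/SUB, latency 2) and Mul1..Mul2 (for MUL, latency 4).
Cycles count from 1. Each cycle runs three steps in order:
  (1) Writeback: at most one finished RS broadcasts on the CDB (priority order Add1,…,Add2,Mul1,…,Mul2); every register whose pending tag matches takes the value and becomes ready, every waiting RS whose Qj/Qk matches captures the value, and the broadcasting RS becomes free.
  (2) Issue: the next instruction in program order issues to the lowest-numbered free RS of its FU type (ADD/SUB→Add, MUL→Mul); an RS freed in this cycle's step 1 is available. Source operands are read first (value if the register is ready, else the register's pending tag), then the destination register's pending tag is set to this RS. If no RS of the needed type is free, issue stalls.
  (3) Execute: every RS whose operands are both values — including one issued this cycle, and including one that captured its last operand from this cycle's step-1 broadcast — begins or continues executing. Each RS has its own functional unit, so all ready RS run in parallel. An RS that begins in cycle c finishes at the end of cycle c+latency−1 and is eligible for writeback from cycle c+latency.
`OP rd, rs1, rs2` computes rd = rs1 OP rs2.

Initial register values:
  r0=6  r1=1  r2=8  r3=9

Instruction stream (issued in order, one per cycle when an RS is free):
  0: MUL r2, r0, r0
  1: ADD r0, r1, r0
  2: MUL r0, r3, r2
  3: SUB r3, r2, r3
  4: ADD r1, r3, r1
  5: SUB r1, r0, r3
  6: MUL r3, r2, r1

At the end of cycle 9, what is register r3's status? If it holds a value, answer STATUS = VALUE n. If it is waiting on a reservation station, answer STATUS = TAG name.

c1: issue MUL r2<-Mul1 | r0:6,r1:1,r2:Mul1,r3:9
c2: issue ADD r0<-Add1 | r0:Add1,r1:1,r2:Mul1,r3:9
c3: issue MUL r0<-Mul2 | r0:Mul2,r1:1,r2:Mul1,r3:9
c4: CDB Add1=7; issue SUB r3<-Add1 | r0:Mul2,r1:1,r2:Mul1,r3:Add1
c5: CDB Mul1=36; issue ADD r1<-Add2 | r0:Mul2,r1:Add2,r2:36,r3:Add1
c6: stall | r0:Mul2,r1:Add2,r2:36,r3:Add1
c7: CDB Add1=27; issue SUB r1<-Add1 | r0:Mul2,r1:Add1,r2:36,r3:27
c8: issue MUL r3<-Mul1 | r0:Mul2,r1:Add1,r2:36,r3:Mul1
c9: CDB Add2=28 | r0:Mul2,r1:Add1,r2:36,r3:Mul1

STATUS = TAG Mul1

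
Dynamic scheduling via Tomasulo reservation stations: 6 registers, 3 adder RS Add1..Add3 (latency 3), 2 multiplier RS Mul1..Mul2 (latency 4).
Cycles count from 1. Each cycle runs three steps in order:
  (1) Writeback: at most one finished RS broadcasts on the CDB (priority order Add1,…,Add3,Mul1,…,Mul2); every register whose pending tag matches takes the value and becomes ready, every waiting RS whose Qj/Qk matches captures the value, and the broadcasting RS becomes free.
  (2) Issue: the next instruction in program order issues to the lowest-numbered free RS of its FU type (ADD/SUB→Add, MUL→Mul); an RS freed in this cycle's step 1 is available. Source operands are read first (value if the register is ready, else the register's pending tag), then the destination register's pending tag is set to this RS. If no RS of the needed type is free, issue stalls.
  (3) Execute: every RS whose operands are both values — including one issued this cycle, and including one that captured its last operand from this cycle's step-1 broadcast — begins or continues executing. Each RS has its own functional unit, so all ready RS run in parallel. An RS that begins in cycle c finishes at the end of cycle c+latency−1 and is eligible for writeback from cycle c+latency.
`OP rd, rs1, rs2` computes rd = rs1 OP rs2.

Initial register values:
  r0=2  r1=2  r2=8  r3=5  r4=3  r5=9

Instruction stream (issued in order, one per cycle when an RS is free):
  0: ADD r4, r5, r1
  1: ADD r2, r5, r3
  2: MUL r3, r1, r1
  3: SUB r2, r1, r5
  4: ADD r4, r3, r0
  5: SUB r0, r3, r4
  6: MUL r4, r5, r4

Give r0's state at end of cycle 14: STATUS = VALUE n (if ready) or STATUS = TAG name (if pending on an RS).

STATUS = VALUE -2

  c1: issue ADD r4<-Add1  regs: r0:2,r1:2,r2:8,r3:5,r4:Add1,r5:9
  c2: issue ADD r2<-Add2  regs: r0:2,r1:2,r2:Add2,r3:5,r4:Add1,r5:9
  c3: issue MUL r3<-Mul1  regs: r0:2,r1:2,r2:Add2,r3:Mul1,r4:Add1,r5:9
  c4: CDB Add1=11; issue SUB r2<-Add1  regs: r0:2,r1:2,r2:Add1,r3:Mul1,r4:11,r5:9
  c5: CDB Add2=14; issue ADD r4<-Add2  regs: r0:2,r1:2,r2:Add1,r3:Mul1,r4:Add2,r5:9
  c6: issue SUB r0<-Add3  regs: r0:Add3,r1:2,r2:Add1,r3:Mul1,r4:Add2,r5:9
  c7: CDB Add1=-7; issue MUL r4<-Mul2  regs: r0:Add3,r1:2,r2:-7,r3:Mul1,r4:Mul2,r5:9
  c8: CDB Mul1=4  regs: r0:Add3,r1:2,r2:-7,r3:4,r4:Mul2,r5:9
  c9: -  regs: r0:Add3,r1:2,r2:-7,r3:4,r4:Mul2,r5:9
  c10: -  regs: r0:Add3,r1:2,r2:-7,r3:4,r4:Mul2,r5:9
  c11: CDB Add2=6  regs: r0:Add3,r1:2,r2:-7,r3:4,r4:Mul2,r5:9
  c12: -  regs: r0:Add3,r1:2,r2:-7,r3:4,r4:Mul2,r5:9
  c13: -  regs: r0:Add3,r1:2,r2:-7,r3:4,r4:Mul2,r5:9
  c14: CDB Add3=-2  regs: r0:-2,r1:2,r2:-7,r3:4,r4:Mul2,r5:9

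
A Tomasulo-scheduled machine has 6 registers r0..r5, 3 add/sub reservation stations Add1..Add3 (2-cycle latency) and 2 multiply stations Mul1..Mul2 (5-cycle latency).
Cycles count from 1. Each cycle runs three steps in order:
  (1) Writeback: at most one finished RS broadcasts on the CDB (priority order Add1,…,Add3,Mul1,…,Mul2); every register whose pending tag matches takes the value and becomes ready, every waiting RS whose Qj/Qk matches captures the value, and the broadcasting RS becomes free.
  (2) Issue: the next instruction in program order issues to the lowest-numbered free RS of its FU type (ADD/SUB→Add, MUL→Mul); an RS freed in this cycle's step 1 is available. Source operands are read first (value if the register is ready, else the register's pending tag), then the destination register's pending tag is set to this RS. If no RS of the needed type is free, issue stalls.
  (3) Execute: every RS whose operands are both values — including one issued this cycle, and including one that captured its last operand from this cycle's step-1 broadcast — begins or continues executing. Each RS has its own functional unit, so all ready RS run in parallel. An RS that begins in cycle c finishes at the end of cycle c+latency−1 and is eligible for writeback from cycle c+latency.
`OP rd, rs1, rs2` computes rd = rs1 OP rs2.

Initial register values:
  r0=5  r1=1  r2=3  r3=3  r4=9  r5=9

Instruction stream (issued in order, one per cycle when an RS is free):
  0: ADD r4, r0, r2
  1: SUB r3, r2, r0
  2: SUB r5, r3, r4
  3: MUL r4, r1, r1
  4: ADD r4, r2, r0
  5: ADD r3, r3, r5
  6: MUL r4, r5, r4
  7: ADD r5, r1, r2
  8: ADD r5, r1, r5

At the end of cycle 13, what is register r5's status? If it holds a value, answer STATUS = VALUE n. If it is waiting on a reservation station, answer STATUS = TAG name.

c1: issue ADD r4<-Add1 | r0:5,r1:1,r2:3,r3:3,r4:Add1,r5:9
c2: issue SUB r3<-Add2 | r0:5,r1:1,r2:3,r3:Add2,r4:Add1,r5:9
c3: CDB Add1=8; issue SUB r5<-Add1 | r0:5,r1:1,r2:3,r3:Add2,r4:8,r5:Add1
c4: CDB Add2=-2; issue MUL r4<-Mul1 | r0:5,r1:1,r2:3,r3:-2,r4:Mul1,r5:Add1
c5: issue ADD r4<-Add2 | r0:5,r1:1,r2:3,r3:-2,r4:Add2,r5:Add1
c6: CDB Add1=-10; issue ADD r3<-Add1 | r0:5,r1:1,r2:3,r3:Add1,r4:Add2,r5:-10
c7: CDB Add2=8; issue MUL r4<-Mul2 | r0:5,r1:1,r2:3,r3:Add1,r4:Mul2,r5:-10
c8: CDB Add1=-12; issue ADD r5<-Add1 | r0:5,r1:1,r2:3,r3:-12,r4:Mul2,r5:Add1
c9: CDB Mul1=1; issue ADD r5<-Add2 | r0:5,r1:1,r2:3,r3:-12,r4:Mul2,r5:Add2
c10: CDB Add1=4 | r0:5,r1:1,r2:3,r3:-12,r4:Mul2,r5:Add2
c11: - | r0:5,r1:1,r2:3,r3:-12,r4:Mul2,r5:Add2
c12: CDB Add2=5 | r0:5,r1:1,r2:3,r3:-12,r4:Mul2,r5:5
c13: CDB Mul2=-80 | r0:5,r1:1,r2:3,r3:-12,r4:-80,r5:5

STATUS = VALUE 5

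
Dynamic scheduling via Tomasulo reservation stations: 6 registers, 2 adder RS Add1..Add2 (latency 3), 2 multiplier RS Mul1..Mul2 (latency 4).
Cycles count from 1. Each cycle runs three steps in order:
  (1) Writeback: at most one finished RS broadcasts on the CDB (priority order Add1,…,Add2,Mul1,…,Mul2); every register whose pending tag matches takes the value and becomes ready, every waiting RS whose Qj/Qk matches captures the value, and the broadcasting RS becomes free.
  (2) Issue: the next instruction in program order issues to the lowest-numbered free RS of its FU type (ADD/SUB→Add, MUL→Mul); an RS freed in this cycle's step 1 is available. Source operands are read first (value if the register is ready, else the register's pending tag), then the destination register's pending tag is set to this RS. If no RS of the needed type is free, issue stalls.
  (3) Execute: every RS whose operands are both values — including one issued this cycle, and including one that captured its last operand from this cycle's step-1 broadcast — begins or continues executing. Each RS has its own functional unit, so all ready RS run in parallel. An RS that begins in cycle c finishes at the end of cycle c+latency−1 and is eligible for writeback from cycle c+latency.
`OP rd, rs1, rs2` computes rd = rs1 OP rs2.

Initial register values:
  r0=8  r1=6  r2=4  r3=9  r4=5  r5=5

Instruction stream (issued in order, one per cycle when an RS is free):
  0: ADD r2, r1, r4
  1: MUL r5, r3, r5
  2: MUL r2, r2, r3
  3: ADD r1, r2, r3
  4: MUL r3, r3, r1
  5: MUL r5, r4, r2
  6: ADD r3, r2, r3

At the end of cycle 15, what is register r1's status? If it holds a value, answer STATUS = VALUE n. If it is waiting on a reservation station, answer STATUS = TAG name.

  c1: issue ADD r2<-Add1  regs: r0:8,r1:6,r2:Add1,r3:9,r4:5,r5:5
  c2: issue MUL r5<-Mul1  regs: r0:8,r1:6,r2:Add1,r3:9,r4:5,r5:Mul1
  c3: issue MUL r2<-Mul2  regs: r0:8,r1:6,r2:Mul2,r3:9,r4:5,r5:Mul1
  c4: CDB Add1=11; issue ADD r1<-Add1  regs: r0:8,r1:Add1,r2:Mul2,r3:9,r4:5,r5:Mul1
  c5: stall  regs: r0:8,r1:Add1,r2:Mul2,r3:9,r4:5,r5:Mul1
  c6: CDB Mul1=45; issue MUL r3<-Mul1  regs: r0:8,r1:Add1,r2:Mul2,r3:Mul1,r4:5,r5:45
  c7: stall  regs: r0:8,r1:Add1,r2:Mul2,r3:Mul1,r4:5,r5:45
  c8: CDB Mul2=99; issue MUL r5<-Mul2  regs: r0:8,r1:Add1,r2:99,r3:Mul1,r4:5,r5:Mul2
  c9: issue ADD r3<-Add2  regs: r0:8,r1:Add1,r2:99,r3:Add2,r4:5,r5:Mul2
  c10: -  regs: r0:8,r1:Add1,r2:99,r3:Add2,r4:5,r5:Mul2
  c11: CDB Add1=108  regs: r0:8,r1:108,r2:99,r3:Add2,r4:5,r5:Mul2
  c12: CDB Mul2=495  regs: r0:8,r1:108,r2:99,r3:Add2,r4:5,r5:495
  c13: -  regs: r0:8,r1:108,r2:99,r3:Add2,r4:5,r5:495
  c14: -  regs: r0:8,r1:108,r2:99,r3:Add2,r4:5,r5:495
  c15: CDB Mul1=972  regs: r0:8,r1:108,r2:99,r3:Add2,r4:5,r5:495

STATUS = VALUE 108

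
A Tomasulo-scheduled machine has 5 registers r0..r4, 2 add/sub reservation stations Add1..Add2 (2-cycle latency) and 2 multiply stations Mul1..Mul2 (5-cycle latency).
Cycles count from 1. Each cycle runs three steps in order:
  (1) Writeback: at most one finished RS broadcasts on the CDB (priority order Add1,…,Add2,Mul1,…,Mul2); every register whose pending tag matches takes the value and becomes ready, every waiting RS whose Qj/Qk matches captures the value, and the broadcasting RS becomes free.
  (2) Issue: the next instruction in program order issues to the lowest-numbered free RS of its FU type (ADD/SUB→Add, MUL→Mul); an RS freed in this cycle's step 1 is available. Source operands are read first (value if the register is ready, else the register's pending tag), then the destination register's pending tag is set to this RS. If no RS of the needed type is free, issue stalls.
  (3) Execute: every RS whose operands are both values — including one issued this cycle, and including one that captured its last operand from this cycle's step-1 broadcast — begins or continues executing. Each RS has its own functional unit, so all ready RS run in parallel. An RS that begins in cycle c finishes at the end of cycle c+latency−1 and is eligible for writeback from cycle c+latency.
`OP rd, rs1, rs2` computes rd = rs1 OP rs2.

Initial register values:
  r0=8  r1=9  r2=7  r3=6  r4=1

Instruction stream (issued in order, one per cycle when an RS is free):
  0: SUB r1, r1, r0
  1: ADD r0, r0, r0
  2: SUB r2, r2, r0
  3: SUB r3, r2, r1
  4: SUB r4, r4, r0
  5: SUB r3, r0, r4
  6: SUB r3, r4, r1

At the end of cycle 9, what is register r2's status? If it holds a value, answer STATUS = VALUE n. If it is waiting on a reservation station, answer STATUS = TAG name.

STATUS = VALUE -9

  c1: issue SUB r1<-Add1  regs: r0:8,r1:Add1,r2:7,r3:6,r4:1
  c2: issue ADD r0<-Add2  regs: r0:Add2,r1:Add1,r2:7,r3:6,r4:1
  c3: CDB Add1=1; issue SUB r2<-Add1  regs: r0:Add2,r1:1,r2:Add1,r3:6,r4:1
  c4: CDB Add2=16; issue SUB r3<-Add2  regs: r0:16,r1:1,r2:Add1,r3:Add2,r4:1
  c5: stall  regs: r0:16,r1:1,r2:Add1,r3:Add2,r4:1
  c6: CDB Add1=-9; issue SUB r4<-Add1  regs: r0:16,r1:1,r2:-9,r3:Add2,r4:Add1
  c7: stall  regs: r0:16,r1:1,r2:-9,r3:Add2,r4:Add1
  c8: CDB Add1=-15; issue SUB r3<-Add1  regs: r0:16,r1:1,r2:-9,r3:Add1,r4:-15
  c9: CDB Add2=-10; issue SUB r3<-Add2  regs: r0:16,r1:1,r2:-9,r3:Add2,r4:-15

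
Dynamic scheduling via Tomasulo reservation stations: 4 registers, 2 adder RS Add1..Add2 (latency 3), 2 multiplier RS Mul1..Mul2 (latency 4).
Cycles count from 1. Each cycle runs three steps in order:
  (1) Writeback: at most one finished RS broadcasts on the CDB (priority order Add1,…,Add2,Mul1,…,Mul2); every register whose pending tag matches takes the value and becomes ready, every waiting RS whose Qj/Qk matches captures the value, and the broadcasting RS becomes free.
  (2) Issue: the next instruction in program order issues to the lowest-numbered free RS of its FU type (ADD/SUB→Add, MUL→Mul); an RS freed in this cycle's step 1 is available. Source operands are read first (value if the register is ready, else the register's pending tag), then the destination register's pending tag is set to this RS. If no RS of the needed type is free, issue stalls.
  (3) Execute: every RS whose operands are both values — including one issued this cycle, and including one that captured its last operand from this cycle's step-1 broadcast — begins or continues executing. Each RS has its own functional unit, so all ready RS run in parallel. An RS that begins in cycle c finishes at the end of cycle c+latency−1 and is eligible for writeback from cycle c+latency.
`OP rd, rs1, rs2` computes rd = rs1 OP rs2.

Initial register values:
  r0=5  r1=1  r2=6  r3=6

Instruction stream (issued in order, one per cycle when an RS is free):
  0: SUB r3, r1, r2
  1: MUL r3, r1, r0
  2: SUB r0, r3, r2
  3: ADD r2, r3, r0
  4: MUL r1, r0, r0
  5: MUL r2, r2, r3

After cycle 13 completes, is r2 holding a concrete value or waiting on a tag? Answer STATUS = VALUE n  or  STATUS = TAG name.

STATUS = TAG Mul1

c1: issue SUB r3<-Add1 | r0:5,r1:1,r2:6,r3:Add1
c2: issue MUL r3<-Mul1 | r0:5,r1:1,r2:6,r3:Mul1
c3: issue SUB r0<-Add2 | r0:Add2,r1:1,r2:6,r3:Mul1
c4: CDB Add1=-5; issue ADD r2<-Add1 | r0:Add2,r1:1,r2:Add1,r3:Mul1
c5: issue MUL r1<-Mul2 | r0:Add2,r1:Mul2,r2:Add1,r3:Mul1
c6: CDB Mul1=5; issue MUL r2<-Mul1 | r0:Add2,r1:Mul2,r2:Mul1,r3:5
c7: - | r0:Add2,r1:Mul2,r2:Mul1,r3:5
c8: - | r0:Add2,r1:Mul2,r2:Mul1,r3:5
c9: CDB Add2=-1 | r0:-1,r1:Mul2,r2:Mul1,r3:5
c10: - | r0:-1,r1:Mul2,r2:Mul1,r3:5
c11: - | r0:-1,r1:Mul2,r2:Mul1,r3:5
c12: CDB Add1=4 | r0:-1,r1:Mul2,r2:Mul1,r3:5
c13: CDB Mul2=1 | r0:-1,r1:1,r2:Mul1,r3:5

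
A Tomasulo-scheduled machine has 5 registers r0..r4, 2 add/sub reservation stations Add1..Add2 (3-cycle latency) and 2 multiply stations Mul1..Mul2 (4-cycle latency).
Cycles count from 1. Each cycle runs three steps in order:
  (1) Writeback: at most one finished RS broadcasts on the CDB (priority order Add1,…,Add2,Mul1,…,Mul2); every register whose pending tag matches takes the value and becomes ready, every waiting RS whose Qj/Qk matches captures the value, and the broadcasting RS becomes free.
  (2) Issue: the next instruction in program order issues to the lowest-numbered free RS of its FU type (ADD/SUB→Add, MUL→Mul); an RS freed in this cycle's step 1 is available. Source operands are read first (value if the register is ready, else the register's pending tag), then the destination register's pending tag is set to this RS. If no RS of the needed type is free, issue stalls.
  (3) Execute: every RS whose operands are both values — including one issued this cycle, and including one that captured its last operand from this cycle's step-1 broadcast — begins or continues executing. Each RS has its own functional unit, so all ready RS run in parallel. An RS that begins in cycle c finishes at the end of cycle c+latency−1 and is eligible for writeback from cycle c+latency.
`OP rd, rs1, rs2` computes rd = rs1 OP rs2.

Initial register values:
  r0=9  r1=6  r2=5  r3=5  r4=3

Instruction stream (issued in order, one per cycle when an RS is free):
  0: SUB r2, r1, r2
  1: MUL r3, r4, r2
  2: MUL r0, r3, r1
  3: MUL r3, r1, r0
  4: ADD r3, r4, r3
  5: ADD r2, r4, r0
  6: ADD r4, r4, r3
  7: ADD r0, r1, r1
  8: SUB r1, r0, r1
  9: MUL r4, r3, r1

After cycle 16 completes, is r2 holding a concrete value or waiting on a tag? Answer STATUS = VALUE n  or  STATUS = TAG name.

c1: issue SUB r2<-Add1 | r0:9,r1:6,r2:Add1,r3:5,r4:3
c2: issue MUL r3<-Mul1 | r0:9,r1:6,r2:Add1,r3:Mul1,r4:3
c3: issue MUL r0<-Mul2 | r0:Mul2,r1:6,r2:Add1,r3:Mul1,r4:3
c4: CDB Add1=1; stall | r0:Mul2,r1:6,r2:1,r3:Mul1,r4:3
c5: stall | r0:Mul2,r1:6,r2:1,r3:Mul1,r4:3
c6: stall | r0:Mul2,r1:6,r2:1,r3:Mul1,r4:3
c7: stall | r0:Mul2,r1:6,r2:1,r3:Mul1,r4:3
c8: CDB Mul1=3; issue MUL r3<-Mul1 | r0:Mul2,r1:6,r2:1,r3:Mul1,r4:3
c9: issue ADD r3<-Add1 | r0:Mul2,r1:6,r2:1,r3:Add1,r4:3
c10: issue ADD r2<-Add2 | r0:Mul2,r1:6,r2:Add2,r3:Add1,r4:3
c11: stall | r0:Mul2,r1:6,r2:Add2,r3:Add1,r4:3
c12: CDB Mul2=18; stall | r0:18,r1:6,r2:Add2,r3:Add1,r4:3
c13: stall | r0:18,r1:6,r2:Add2,r3:Add1,r4:3
c14: stall | r0:18,r1:6,r2:Add2,r3:Add1,r4:3
c15: CDB Add2=21; issue ADD r4<-Add2 | r0:18,r1:6,r2:21,r3:Add1,r4:Add2
c16: CDB Mul1=108; stall | r0:18,r1:6,r2:21,r3:Add1,r4:Add2

STATUS = VALUE 21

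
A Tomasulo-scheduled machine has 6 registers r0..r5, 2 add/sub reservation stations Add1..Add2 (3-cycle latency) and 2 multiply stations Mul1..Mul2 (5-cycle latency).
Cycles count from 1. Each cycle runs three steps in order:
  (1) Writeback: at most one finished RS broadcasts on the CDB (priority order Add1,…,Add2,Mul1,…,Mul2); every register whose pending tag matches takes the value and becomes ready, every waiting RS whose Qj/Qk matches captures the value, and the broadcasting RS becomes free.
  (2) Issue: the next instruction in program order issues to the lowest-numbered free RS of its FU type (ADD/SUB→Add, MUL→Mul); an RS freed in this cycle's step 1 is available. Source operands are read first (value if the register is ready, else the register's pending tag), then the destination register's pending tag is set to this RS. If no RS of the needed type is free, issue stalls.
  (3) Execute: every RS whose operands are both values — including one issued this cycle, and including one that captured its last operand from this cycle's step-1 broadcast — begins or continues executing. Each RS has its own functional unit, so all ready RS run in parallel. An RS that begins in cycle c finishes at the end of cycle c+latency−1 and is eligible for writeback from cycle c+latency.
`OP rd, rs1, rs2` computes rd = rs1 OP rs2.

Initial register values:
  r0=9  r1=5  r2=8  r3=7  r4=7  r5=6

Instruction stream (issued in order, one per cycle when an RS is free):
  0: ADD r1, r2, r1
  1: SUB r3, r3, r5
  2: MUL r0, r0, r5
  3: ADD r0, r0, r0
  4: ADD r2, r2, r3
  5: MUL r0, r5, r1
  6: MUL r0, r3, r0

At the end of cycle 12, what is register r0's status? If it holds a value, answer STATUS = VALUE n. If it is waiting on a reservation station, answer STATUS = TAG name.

STATUS = TAG Mul1

c1: issue ADD r1<-Add1 | r0:9,r1:Add1,r2:8,r3:7,r4:7,r5:6
c2: issue SUB r3<-Add2 | r0:9,r1:Add1,r2:8,r3:Add2,r4:7,r5:6
c3: issue MUL r0<-Mul1 | r0:Mul1,r1:Add1,r2:8,r3:Add2,r4:7,r5:6
c4: CDB Add1=13; issue ADD r0<-Add1 | r0:Add1,r1:13,r2:8,r3:Add2,r4:7,r5:6
c5: CDB Add2=1; issue ADD r2<-Add2 | r0:Add1,r1:13,r2:Add2,r3:1,r4:7,r5:6
c6: issue MUL r0<-Mul2 | r0:Mul2,r1:13,r2:Add2,r3:1,r4:7,r5:6
c7: stall | r0:Mul2,r1:13,r2:Add2,r3:1,r4:7,r5:6
c8: CDB Add2=9; stall | r0:Mul2,r1:13,r2:9,r3:1,r4:7,r5:6
c9: CDB Mul1=54; issue MUL r0<-Mul1 | r0:Mul1,r1:13,r2:9,r3:1,r4:7,r5:6
c10: - | r0:Mul1,r1:13,r2:9,r3:1,r4:7,r5:6
c11: CDB Mul2=78 | r0:Mul1,r1:13,r2:9,r3:1,r4:7,r5:6
c12: CDB Add1=108 | r0:Mul1,r1:13,r2:9,r3:1,r4:7,r5:6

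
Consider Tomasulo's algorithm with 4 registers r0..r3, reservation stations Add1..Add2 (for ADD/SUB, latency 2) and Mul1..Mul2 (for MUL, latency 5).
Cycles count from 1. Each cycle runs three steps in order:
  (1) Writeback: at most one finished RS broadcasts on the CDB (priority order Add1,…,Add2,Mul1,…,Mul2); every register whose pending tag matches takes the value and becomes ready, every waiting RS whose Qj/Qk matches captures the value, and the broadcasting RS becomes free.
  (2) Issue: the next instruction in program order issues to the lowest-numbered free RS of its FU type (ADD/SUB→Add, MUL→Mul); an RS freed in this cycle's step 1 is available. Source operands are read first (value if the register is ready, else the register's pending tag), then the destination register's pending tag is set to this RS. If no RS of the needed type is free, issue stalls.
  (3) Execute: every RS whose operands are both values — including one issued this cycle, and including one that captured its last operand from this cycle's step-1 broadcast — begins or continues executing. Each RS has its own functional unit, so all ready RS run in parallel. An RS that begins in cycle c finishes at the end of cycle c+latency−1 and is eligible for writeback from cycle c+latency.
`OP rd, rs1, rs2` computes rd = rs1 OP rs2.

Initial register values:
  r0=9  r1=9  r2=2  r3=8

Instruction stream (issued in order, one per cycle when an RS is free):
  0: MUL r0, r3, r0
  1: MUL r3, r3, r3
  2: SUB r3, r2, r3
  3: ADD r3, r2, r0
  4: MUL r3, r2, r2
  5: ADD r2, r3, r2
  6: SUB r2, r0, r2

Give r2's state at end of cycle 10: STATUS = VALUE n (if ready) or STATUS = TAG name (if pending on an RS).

STATUS = TAG Add1

  c1: issue MUL r0<-Mul1  regs: r0:Mul1,r1:9,r2:2,r3:8
  c2: issue MUL r3<-Mul2  regs: r0:Mul1,r1:9,r2:2,r3:Mul2
  c3: issue SUB r3<-Add1  regs: r0:Mul1,r1:9,r2:2,r3:Add1
  c4: issue ADD r3<-Add2  regs: r0:Mul1,r1:9,r2:2,r3:Add2
  c5: stall  regs: r0:Mul1,r1:9,r2:2,r3:Add2
  c6: CDB Mul1=72; issue MUL r3<-Mul1  regs: r0:72,r1:9,r2:2,r3:Mul1
  c7: CDB Mul2=64; stall  regs: r0:72,r1:9,r2:2,r3:Mul1
  c8: CDB Add2=74; issue ADD r2<-Add2  regs: r0:72,r1:9,r2:Add2,r3:Mul1
  c9: CDB Add1=-62; issue SUB r2<-Add1  regs: r0:72,r1:9,r2:Add1,r3:Mul1
  c10: -  regs: r0:72,r1:9,r2:Add1,r3:Mul1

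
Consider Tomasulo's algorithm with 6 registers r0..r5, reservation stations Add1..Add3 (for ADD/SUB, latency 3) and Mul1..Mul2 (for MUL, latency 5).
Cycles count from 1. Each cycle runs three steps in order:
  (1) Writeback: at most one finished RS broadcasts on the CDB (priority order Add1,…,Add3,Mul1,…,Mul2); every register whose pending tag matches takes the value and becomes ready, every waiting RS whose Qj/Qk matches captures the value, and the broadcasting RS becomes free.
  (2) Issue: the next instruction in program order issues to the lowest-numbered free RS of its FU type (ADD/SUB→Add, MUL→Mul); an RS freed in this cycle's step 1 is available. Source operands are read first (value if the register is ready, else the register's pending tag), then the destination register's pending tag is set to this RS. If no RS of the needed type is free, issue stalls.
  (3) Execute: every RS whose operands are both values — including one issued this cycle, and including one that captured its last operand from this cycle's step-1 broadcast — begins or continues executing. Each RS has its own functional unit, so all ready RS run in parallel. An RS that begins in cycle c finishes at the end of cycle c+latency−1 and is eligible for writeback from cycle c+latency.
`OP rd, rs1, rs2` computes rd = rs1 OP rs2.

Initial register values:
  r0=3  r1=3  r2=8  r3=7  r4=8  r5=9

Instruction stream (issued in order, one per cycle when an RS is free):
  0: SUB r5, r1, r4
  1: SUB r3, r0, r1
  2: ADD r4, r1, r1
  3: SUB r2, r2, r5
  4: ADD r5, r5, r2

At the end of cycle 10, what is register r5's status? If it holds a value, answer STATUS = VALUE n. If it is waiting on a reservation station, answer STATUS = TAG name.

cycle 1: issue SUB r5<-Add1 // r0:3,r1:3,r2:8,r3:7,r4:8,r5:Add1
cycle 2: issue SUB r3<-Add2 // r0:3,r1:3,r2:8,r3:Add2,r4:8,r5:Add1
cycle 3: issue ADD r4<-Add3 // r0:3,r1:3,r2:8,r3:Add2,r4:Add3,r5:Add1
cycle 4: CDB Add1=-5; issue SUB r2<-Add1 // r0:3,r1:3,r2:Add1,r3:Add2,r4:Add3,r5:-5
cycle 5: CDB Add2=0; issue ADD r5<-Add2 // r0:3,r1:3,r2:Add1,r3:0,r4:Add3,r5:Add2
cycle 6: CDB Add3=6 // r0:3,r1:3,r2:Add1,r3:0,r4:6,r5:Add2
cycle 7: CDB Add1=13 // r0:3,r1:3,r2:13,r3:0,r4:6,r5:Add2
cycle 8: - // r0:3,r1:3,r2:13,r3:0,r4:6,r5:Add2
cycle 9: - // r0:3,r1:3,r2:13,r3:0,r4:6,r5:Add2
cycle 10: CDB Add2=8 // r0:3,r1:3,r2:13,r3:0,r4:6,r5:8

STATUS = VALUE 8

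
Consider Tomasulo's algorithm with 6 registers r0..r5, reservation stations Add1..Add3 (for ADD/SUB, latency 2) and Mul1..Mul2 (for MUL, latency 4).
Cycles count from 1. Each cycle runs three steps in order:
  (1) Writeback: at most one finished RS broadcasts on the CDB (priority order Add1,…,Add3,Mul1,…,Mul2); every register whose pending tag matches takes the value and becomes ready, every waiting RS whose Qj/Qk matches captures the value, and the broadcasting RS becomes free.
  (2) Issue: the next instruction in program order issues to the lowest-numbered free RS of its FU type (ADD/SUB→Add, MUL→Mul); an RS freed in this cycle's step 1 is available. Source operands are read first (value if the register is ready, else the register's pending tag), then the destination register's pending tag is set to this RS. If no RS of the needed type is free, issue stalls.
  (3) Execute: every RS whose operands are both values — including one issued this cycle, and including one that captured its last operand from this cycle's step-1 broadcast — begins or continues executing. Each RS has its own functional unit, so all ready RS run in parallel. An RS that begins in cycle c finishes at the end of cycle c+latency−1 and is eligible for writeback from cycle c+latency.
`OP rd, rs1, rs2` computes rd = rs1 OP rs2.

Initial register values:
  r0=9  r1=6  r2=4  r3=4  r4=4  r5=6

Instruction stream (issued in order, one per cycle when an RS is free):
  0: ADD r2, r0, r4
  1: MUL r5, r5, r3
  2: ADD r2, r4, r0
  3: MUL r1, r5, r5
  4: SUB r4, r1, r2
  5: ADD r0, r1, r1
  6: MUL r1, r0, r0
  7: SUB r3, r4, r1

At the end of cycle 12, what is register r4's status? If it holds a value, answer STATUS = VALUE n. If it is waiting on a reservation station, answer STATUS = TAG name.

cycle 1: issue ADD r2<-Add1 // r0:9,r1:6,r2:Add1,r3:4,r4:4,r5:6
cycle 2: issue MUL r5<-Mul1 // r0:9,r1:6,r2:Add1,r3:4,r4:4,r5:Mul1
cycle 3: CDB Add1=13; issue ADD r2<-Add1 // r0:9,r1:6,r2:Add1,r3:4,r4:4,r5:Mul1
cycle 4: issue MUL r1<-Mul2 // r0:9,r1:Mul2,r2:Add1,r3:4,r4:4,r5:Mul1
cycle 5: CDB Add1=13; issue SUB r4<-Add1 // r0:9,r1:Mul2,r2:13,r3:4,r4:Add1,r5:Mul1
cycle 6: CDB Mul1=24; issue ADD r0<-Add2 // r0:Add2,r1:Mul2,r2:13,r3:4,r4:Add1,r5:24
cycle 7: issue MUL r1<-Mul1 // r0:Add2,r1:Mul1,r2:13,r3:4,r4:Add1,r5:24
cycle 8: issue SUB r3<-Add3 // r0:Add2,r1:Mul1,r2:13,r3:Add3,r4:Add1,r5:24
cycle 9: - // r0:Add2,r1:Mul1,r2:13,r3:Add3,r4:Add1,r5:24
cycle 10: CDB Mul2=576 // r0:Add2,r1:Mul1,r2:13,r3:Add3,r4:Add1,r5:24
cycle 11: - // r0:Add2,r1:Mul1,r2:13,r3:Add3,r4:Add1,r5:24
cycle 12: CDB Add1=563 // r0:Add2,r1:Mul1,r2:13,r3:Add3,r4:563,r5:24

STATUS = VALUE 563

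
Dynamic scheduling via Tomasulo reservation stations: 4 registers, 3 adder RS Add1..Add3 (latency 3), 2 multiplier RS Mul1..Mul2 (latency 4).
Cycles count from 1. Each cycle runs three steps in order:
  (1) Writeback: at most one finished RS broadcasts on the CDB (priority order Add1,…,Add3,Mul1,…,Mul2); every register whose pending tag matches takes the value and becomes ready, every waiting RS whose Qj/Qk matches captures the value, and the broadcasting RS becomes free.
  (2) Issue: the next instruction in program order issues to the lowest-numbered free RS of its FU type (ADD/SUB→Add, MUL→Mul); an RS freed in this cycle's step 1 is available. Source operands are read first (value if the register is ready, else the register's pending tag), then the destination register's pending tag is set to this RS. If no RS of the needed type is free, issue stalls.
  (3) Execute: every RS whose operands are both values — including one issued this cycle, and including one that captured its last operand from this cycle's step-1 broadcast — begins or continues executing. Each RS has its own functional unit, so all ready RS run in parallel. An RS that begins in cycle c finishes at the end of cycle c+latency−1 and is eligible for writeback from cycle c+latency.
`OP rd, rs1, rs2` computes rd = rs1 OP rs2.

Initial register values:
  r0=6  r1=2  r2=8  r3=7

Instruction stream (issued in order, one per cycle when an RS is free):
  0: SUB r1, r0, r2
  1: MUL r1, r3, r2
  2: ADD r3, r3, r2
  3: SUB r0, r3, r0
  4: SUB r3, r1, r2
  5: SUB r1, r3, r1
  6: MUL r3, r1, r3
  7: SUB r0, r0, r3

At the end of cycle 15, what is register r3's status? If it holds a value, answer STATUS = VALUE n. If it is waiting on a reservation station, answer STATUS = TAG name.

cycle 1: issue SUB r1<-Add1 // r0:6,r1:Add1,r2:8,r3:7
cycle 2: issue MUL r1<-Mul1 // r0:6,r1:Mul1,r2:8,r3:7
cycle 3: issue ADD r3<-Add2 // r0:6,r1:Mul1,r2:8,r3:Add2
cycle 4: CDB Add1=-2; issue SUB r0<-Add1 // r0:Add1,r1:Mul1,r2:8,r3:Add2
cycle 5: issue SUB r3<-Add3 // r0:Add1,r1:Mul1,r2:8,r3:Add3
cycle 6: CDB Add2=15; issue SUB r1<-Add2 // r0:Add1,r1:Add2,r2:8,r3:Add3
cycle 7: CDB Mul1=56; issue MUL r3<-Mul1 // r0:Add1,r1:Add2,r2:8,r3:Mul1
cycle 8: stall // r0:Add1,r1:Add2,r2:8,r3:Mul1
cycle 9: CDB Add1=9; issue SUB r0<-Add1 // r0:Add1,r1:Add2,r2:8,r3:Mul1
cycle 10: CDB Add3=48 // r0:Add1,r1:Add2,r2:8,r3:Mul1
cycle 11: - // r0:Add1,r1:Add2,r2:8,r3:Mul1
cycle 12: - // r0:Add1,r1:Add2,r2:8,r3:Mul1
cycle 13: CDB Add2=-8 // r0:Add1,r1:-8,r2:8,r3:Mul1
cycle 14: - // r0:Add1,r1:-8,r2:8,r3:Mul1
cycle 15: - // r0:Add1,r1:-8,r2:8,r3:Mul1

STATUS = TAG Mul1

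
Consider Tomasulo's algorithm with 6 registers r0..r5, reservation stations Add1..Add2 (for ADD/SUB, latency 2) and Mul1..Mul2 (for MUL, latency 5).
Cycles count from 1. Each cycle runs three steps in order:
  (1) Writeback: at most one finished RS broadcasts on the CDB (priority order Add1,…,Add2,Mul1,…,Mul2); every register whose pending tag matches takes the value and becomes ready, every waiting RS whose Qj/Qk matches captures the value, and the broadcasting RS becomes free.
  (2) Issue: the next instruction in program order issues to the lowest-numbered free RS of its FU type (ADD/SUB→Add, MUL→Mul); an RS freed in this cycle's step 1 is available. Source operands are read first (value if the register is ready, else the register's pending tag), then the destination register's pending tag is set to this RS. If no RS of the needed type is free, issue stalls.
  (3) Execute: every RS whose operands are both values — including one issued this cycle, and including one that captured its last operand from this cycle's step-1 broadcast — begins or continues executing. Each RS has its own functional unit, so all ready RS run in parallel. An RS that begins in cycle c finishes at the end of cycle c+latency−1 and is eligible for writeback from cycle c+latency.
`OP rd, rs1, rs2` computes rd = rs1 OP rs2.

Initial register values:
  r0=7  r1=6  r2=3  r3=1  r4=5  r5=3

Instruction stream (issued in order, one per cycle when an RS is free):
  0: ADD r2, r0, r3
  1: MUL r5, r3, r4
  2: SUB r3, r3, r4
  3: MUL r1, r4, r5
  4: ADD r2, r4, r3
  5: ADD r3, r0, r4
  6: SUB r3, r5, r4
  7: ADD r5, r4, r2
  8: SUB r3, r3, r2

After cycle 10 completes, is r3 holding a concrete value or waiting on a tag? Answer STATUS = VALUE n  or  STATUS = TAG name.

STATUS = TAG Add2

cycle 1: issue ADD r2<-Add1 // r0:7,r1:6,r2:Add1,r3:1,r4:5,r5:3
cycle 2: issue MUL r5<-Mul1 // r0:7,r1:6,r2:Add1,r3:1,r4:5,r5:Mul1
cycle 3: CDB Add1=8; issue SUB r3<-Add1 // r0:7,r1:6,r2:8,r3:Add1,r4:5,r5:Mul1
cycle 4: issue MUL r1<-Mul2 // r0:7,r1:Mul2,r2:8,r3:Add1,r4:5,r5:Mul1
cycle 5: CDB Add1=-4; issue ADD r2<-Add1 // r0:7,r1:Mul2,r2:Add1,r3:-4,r4:5,r5:Mul1
cycle 6: issue ADD r3<-Add2 // r0:7,r1:Mul2,r2:Add1,r3:Add2,r4:5,r5:Mul1
cycle 7: CDB Add1=1; issue SUB r3<-Add1 // r0:7,r1:Mul2,r2:1,r3:Add1,r4:5,r5:Mul1
cycle 8: CDB Add2=12; issue ADD r5<-Add2 // r0:7,r1:Mul2,r2:1,r3:Add1,r4:5,r5:Add2
cycle 9: CDB Mul1=5; stall // r0:7,r1:Mul2,r2:1,r3:Add1,r4:5,r5:Add2
cycle 10: CDB Add2=6; issue SUB r3<-Add2 // r0:7,r1:Mul2,r2:1,r3:Add2,r4:5,r5:6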